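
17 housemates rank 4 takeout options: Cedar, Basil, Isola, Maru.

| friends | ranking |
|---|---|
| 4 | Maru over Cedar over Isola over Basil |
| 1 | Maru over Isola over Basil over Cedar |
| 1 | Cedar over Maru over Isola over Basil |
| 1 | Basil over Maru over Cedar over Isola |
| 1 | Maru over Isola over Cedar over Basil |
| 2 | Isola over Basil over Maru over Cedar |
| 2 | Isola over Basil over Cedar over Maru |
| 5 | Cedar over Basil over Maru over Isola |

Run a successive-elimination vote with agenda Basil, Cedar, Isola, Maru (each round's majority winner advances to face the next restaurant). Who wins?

Round 1: Basil vs Cedar — 6–11, Cedar advances.
Round 2: Cedar vs Isola — 11–6, Cedar advances.
Round 3: Cedar vs Maru — 8–9, Maru advances.
Maru survives the agenda.

Maru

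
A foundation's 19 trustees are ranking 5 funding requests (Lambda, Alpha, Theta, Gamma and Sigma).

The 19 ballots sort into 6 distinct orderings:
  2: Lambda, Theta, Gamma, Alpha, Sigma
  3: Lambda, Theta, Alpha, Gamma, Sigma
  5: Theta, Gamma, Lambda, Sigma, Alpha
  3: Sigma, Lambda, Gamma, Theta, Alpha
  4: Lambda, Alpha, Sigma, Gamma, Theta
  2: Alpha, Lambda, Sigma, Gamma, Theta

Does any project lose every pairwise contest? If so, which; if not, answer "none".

Sigma

Pairwise majorities:
Lambda vs Alpha: Lambda preferred on 2+3+5+3+4 = 17 ballots; Lambda wins 17–2.
Lambda vs Theta: Lambda, 14–5.
Lambda vs Gamma: 14 to 5, Lambda.
Lambda vs Sigma: Lambda, 16–3.
Alpha vs Theta: Alpha is ranked higher on 4+2 = 6 ballots, Theta on 13. Theta wins 13–6.
Alpha–Gamma: Gamma 10–9.
Alpha vs Sigma: Alpha, 11–8.
Theta vs Gamma: Theta wins 10–9.
Theta vs Sigma: 10 to 9, Theta.
Gamma vs Sigma: Gamma, 10–9.
Only Sigma has no wins; Sigma is the Condorcet loser.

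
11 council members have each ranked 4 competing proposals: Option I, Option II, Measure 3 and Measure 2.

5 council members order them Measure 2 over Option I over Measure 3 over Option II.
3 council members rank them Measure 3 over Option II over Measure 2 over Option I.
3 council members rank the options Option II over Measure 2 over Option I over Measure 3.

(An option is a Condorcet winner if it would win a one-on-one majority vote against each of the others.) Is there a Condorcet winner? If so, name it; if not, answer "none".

Head-to-head results (11 council members):
Option I–Option II: Option II 6–5.
Option I vs Measure 3: Option I wins 8–3.
Option I–Measure 2: Measure 2 11–0.
Option II vs Measure 3: Measure 3, 8–3.
Option II vs Measure 2: Option II, 6–5.
Measure 3 vs Measure 2: Measure 2, 8–3.
No option is unbeaten: Option I loses to Option II; Option II loses to Measure 3; Measure 3 loses to Option I; Measure 2 loses to Option II. In particular Option I > Measure 3 > Option II > Option I is a majority cycle — no Condorcet winner exists.

none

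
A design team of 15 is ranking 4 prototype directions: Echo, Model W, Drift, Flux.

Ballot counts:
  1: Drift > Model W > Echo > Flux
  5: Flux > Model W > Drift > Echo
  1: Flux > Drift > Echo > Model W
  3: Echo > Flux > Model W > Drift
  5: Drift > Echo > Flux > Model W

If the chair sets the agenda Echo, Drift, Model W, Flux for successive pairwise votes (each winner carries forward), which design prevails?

Flux

Round 1: Echo vs Drift — 3–12, Drift advances.
Round 2: Drift vs Model W — 7–8, Model W advances.
Round 3: Model W vs Flux — 1–14, Flux advances.
Flux survives the agenda.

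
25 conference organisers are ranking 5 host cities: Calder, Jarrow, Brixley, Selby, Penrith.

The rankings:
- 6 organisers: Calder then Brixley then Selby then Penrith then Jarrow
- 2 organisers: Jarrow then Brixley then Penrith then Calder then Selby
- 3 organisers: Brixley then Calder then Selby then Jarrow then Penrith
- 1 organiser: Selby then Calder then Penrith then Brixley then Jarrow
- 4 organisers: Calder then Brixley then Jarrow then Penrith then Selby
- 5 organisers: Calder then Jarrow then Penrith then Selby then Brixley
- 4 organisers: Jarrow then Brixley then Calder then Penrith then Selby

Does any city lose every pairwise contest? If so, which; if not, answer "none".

Selby

Pairwise majorities:
Calder vs Jarrow: Calder is ranked higher on 6+3+1+4+5 = 19 ballots, Jarrow on 6. Calder wins 19–6.
Calder vs Brixley: Calder preferred on 6+1+4+5 = 16 ballots; Calder wins 16–9.
Calder–Selby: Calder 24–1.
Calder vs Penrith: 6+3+1+4+5+4 = 23 for Calder, 2 for Penrith — Calder by 23–2.
Jarrow vs Brixley: 2+5+4 = 11 for Jarrow, 14 for Brixley — Brixley by 14–11.
Jarrow vs Selby: 2+4+5+4 = 15 for Jarrow, 10 for Selby — Jarrow by 15–10.
Jarrow vs Penrith: Jarrow wins 18–7.
Brixley vs Selby: Brixley preferred on 6+2+3+4+4 = 19 ballots; Brixley wins 19–6.
Brixley vs Penrith: 6+2+3+4+4 = 19 for Brixley, 6 for Penrith — Brixley by 19–6.
Selby vs Penrith: Penrith, 15–10.
Selby loses to every other city — it is the Condorcet loser.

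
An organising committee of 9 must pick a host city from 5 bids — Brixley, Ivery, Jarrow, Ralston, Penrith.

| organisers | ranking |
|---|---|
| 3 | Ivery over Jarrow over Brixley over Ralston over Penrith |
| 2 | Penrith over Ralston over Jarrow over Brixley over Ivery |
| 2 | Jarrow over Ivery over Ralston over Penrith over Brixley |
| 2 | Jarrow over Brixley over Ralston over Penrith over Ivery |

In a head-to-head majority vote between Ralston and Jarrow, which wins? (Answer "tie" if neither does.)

Jarrow

Ballots ranking Ralston above Jarrow: 2.
Ballots ranking Jarrow above Ralston: 9 − 2 = 7.
Jarrow wins the head-to-head 7–2.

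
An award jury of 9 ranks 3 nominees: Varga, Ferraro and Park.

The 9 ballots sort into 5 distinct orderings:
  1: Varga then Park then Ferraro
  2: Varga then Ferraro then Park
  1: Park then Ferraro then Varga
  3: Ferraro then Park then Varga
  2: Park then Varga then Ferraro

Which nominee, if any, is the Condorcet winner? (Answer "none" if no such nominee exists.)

Pairwise majorities:
Varga–Ferraro: Varga 5–4.
Varga vs Park: Park, 6–3.
Ferraro–Park: Ferraro 5–4.
No nominee is unbeaten: Varga loses to Park; Ferraro loses to Varga; Park loses to Ferraro. In particular Varga > Ferraro > Park > Varga is a majority cycle — no Condorcet winner exists.

none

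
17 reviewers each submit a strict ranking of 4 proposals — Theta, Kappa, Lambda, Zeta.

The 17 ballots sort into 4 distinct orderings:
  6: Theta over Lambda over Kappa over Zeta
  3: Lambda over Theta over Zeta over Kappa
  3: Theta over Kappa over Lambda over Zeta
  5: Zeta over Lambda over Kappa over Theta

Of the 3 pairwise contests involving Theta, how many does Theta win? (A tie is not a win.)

Theta against each rival (17 reviewers):
Theta vs Kappa: Theta wins 12–5.
Theta–Lambda: Theta 9–8.
Theta vs Zeta: Theta wins 12–5.
Theta beats Kappa, Lambda, Zeta — 3 pairwise wins.

3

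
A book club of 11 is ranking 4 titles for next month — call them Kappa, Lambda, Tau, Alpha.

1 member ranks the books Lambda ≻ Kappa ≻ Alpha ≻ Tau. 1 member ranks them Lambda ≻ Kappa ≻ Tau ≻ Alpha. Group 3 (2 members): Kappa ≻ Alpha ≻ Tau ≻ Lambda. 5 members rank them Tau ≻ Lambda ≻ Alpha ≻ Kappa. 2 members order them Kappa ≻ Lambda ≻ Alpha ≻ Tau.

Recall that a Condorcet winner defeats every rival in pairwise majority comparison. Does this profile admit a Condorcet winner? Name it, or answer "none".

none

Check each pair by majority over 11 ballots:
Kappa–Lambda: Lambda 7–4.
Kappa vs Tau: Kappa wins 6–5.
Kappa vs Alpha: Kappa is ranked higher on 1+1+2+2 = 6 ballots, Alpha on 5. Kappa wins 6–5.
Lambda vs Tau: 4 to 7, Tau.
Lambda–Alpha: Lambda 9–2.
Tau vs Alpha: Tau preferred on 1+5 = 6 ballots; Tau wins 6–5.
Every book loses at least once (Kappa loses to Lambda; Lambda loses to Tau; Tau loses to Kappa; Alpha loses to Kappa). The majority relation contains the cycle Kappa beats Tau beats Lambda beats Kappa, so there is no Condorcet winner.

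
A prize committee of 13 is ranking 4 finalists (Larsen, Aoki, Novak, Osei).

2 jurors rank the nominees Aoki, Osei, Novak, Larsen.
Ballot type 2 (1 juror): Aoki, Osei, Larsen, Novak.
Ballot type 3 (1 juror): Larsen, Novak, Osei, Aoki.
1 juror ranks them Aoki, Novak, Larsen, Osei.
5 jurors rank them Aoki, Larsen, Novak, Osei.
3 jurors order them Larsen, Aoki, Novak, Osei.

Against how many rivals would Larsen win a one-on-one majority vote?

Larsen against each rival (13 jurors):
Larsen vs Aoki: Aoki wins 9–4.
Larsen vs Novak: Larsen preferred on 1+1+5+3 = 10 ballots; Larsen wins 10–3.
Larsen–Osei: Larsen 10–3.
Larsen beats Novak, Osei; loses to Aoki — 2 pairwise wins.

2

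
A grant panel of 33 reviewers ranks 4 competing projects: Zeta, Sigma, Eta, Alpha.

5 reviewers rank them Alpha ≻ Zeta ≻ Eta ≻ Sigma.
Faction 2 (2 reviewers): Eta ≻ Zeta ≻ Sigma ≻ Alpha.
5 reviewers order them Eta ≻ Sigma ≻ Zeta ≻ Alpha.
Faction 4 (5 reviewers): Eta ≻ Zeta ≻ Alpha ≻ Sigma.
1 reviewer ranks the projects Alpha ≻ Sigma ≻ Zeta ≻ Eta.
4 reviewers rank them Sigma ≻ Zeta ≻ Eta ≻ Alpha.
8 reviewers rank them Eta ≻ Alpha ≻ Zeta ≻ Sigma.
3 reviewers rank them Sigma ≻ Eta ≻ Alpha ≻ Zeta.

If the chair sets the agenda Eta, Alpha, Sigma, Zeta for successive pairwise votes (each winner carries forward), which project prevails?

Round 1: Eta vs Alpha — 27–6, Eta advances.
Round 2: Eta vs Sigma — 25–8, Eta advances.
Round 3: Eta vs Zeta — 23–10, Eta advances.
The agenda winner is Eta.

Eta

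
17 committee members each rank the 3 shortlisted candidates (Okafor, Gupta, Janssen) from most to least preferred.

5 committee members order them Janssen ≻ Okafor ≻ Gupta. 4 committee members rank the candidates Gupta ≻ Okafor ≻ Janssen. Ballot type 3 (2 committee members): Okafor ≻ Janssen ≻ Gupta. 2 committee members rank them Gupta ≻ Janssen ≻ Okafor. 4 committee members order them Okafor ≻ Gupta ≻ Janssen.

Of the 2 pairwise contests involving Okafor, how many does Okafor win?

Okafor against each rival (17 committee members):
Okafor vs Gupta: Okafor preferred on 5+2+4 = 11 ballots; Okafor wins 11–6.
Okafor vs Janssen: Okafor wins 10–7.
Okafor beats Gupta, Janssen — 2 pairwise wins.

2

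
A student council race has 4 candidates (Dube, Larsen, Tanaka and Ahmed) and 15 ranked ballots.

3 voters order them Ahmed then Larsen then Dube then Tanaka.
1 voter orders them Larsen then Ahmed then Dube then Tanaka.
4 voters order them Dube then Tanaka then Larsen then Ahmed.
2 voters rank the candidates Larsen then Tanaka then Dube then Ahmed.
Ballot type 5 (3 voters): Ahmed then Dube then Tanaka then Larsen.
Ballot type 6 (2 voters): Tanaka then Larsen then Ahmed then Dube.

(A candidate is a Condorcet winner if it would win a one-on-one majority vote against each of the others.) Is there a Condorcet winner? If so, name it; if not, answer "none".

none

Head-to-head results (15 voters):
Dube vs Larsen: Larsen, 8–7.
Dube vs Tanaka: Dube, 11–4.
Dube–Ahmed: Ahmed 9–6.
Larsen vs Tanaka: Tanaka, 9–6.
Larsen vs Ahmed: Larsen wins 9–6.
Tanaka vs Ahmed: Tanaka wins 8–7.
No candidate is unbeaten: Dube loses to Larsen; Larsen loses to Tanaka; Tanaka loses to Dube; Ahmed loses to Larsen. In particular Dube > Tanaka > Larsen > Dube is a majority cycle — no Condorcet winner exists.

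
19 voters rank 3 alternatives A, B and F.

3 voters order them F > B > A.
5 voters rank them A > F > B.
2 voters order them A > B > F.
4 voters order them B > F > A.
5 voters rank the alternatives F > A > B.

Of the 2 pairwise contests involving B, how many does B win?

0

B against each rival (19 voters):
B vs A: A, 12–7.
B vs F: F, 13–6.
B beats no one; loses to A, F — 0 pairwise wins.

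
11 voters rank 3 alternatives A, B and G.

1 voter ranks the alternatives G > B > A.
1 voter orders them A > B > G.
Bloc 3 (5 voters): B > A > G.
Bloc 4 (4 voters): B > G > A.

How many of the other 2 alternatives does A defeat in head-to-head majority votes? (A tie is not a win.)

A against each rival (11 voters):
A vs B: 1 for A, 10 for B — B by 10–1.
A–G: A 6–5.
A beats G; loses to B — 1 pairwise win.

1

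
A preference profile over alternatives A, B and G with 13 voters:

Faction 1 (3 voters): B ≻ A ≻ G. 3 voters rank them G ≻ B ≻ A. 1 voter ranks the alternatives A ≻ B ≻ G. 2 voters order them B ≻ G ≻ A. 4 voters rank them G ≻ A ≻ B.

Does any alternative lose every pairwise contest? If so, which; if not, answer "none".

A

Pairwise majorities:
A vs B: B, 8–5.
A–G: G 9–4.
B vs G: G wins 7–6.
Only A has no wins; A is the Condorcet loser.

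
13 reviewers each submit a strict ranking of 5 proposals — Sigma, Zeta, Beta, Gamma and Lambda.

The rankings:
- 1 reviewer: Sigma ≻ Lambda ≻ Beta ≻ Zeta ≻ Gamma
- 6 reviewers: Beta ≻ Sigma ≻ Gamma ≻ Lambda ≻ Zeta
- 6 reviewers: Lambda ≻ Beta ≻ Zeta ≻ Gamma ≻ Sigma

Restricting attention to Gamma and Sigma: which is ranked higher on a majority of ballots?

Sigma

Ballots ranking Gamma above Sigma: 6.
Ballots ranking Sigma above Gamma: 13 − 6 = 7.
Sigma wins the head-to-head 7–6.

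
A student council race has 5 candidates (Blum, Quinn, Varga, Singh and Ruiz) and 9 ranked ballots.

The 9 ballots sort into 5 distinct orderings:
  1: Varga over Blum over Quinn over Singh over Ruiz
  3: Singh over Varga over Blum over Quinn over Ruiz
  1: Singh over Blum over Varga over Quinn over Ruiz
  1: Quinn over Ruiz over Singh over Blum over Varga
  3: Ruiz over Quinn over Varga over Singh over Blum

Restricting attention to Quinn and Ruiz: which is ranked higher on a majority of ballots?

Quinn

Ballots ranking Quinn above Ruiz: 1 + 3 + 1 + 1 = 6.
Ballots ranking Ruiz above Quinn: 9 − 6 = 3.
Quinn wins the head-to-head 6–3.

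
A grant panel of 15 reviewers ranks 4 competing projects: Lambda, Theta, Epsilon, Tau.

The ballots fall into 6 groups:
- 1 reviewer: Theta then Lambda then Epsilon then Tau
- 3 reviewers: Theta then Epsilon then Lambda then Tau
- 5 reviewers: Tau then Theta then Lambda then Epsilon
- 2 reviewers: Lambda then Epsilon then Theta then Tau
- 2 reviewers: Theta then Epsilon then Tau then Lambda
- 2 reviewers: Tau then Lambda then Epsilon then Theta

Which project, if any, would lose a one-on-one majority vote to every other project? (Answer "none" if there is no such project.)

Pairwise majorities:
Lambda vs Theta: Theta wins 11–4.
Lambda vs Epsilon: 1+5+2+2 = 10 for Lambda, 5 for Epsilon — Lambda by 10–5.
Lambda vs Tau: 1+3+2 = 6 for Lambda, 9 for Tau — Tau by 9–6.
Theta vs Epsilon: 11 to 4, Theta.
Theta vs Tau: Theta, 8–7.
Epsilon vs Tau: Epsilon, 8–7.
Every project wins at least one matchup (Lambda beats Epsilon; Theta beats Lambda; Epsilon beats Tau; Tau beats Lambda), so there is no Condorcet loser.

none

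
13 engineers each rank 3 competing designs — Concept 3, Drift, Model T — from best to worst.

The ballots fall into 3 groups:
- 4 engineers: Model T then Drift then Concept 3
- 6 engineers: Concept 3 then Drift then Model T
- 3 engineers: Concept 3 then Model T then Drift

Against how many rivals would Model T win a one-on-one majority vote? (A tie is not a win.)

1

Model T against each rival (13 engineers):
Model T vs Concept 3: Model T is ranked higher on 4 ballots, Concept 3 on 9. Concept 3 wins 9–4.
Model T vs Drift: Model T, 7–6.
Model T beats Drift; loses to Concept 3 — 1 pairwise win.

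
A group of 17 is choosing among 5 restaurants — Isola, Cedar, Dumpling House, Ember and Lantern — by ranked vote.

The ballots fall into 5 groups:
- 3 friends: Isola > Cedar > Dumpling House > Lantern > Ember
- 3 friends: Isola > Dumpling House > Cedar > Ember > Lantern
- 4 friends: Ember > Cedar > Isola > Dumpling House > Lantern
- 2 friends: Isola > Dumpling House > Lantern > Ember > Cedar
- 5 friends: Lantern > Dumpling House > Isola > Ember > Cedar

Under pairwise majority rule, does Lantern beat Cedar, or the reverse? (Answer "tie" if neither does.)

Cedar

Ballots ranking Lantern above Cedar: 2 + 5 = 7.
Ballots ranking Cedar above Lantern: 17 − 7 = 10.
Cedar wins the head-to-head 10–7.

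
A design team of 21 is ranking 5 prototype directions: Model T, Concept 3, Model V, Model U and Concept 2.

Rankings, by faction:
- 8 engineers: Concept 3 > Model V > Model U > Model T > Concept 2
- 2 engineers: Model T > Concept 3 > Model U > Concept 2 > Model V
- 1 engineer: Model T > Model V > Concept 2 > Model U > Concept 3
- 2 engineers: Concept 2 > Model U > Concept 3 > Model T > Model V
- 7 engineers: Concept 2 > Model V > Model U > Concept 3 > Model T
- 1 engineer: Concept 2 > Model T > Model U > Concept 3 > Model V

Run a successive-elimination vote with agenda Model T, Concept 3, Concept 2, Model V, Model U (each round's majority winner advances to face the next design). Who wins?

Concept 2

Round 1: Model T vs Concept 3 — 4–17, Concept 3 advances.
Round 2: Concept 3 vs Concept 2 — 10–11, Concept 2 advances.
Round 3: Concept 2 vs Model V — 12–9, Concept 2 advances.
Round 4: Concept 2 vs Model U — 11–10, Concept 2 advances.
The agenda winner is Concept 2.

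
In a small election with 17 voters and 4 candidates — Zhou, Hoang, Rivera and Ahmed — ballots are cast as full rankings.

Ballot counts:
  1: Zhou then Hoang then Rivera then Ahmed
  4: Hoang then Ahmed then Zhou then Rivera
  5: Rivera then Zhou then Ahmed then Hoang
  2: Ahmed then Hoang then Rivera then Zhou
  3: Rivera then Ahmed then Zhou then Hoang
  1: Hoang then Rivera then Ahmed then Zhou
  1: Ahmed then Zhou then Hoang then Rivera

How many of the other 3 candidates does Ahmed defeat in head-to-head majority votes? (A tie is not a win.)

Ahmed against each rival (17 voters):
Ahmed vs Zhou: Ahmed, 11–6.
Ahmed vs Hoang: Ahmed is ranked higher on 5+2+3+1 = 11 ballots, Hoang on 6. Ahmed wins 11–6.
Ahmed–Rivera: Rivera 10–7.
Ahmed beats Zhou, Hoang; loses to Rivera — 2 pairwise wins.

2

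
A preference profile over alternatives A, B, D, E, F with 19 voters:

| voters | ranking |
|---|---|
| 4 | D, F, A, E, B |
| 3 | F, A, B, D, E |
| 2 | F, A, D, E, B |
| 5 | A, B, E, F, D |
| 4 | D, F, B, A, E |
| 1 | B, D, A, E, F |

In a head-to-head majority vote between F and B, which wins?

Ballots ranking F above B: 4 + 3 + 2 + 4 = 13.
Ballots ranking B above F: 19 − 13 = 6.
F wins the head-to-head 13–6.

F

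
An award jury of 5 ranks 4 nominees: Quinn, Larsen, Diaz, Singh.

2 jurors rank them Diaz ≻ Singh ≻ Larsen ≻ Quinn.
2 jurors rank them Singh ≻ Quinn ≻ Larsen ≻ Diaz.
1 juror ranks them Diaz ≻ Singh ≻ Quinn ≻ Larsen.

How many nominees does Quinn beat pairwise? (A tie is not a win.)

Quinn against each rival (5 jurors):
Quinn vs Larsen: Quinn, 3–2.
Quinn–Diaz: Diaz 3–2.
Quinn vs Singh: Quinn preferred on 0 ballots; Singh wins 5–0.
Quinn beats Larsen; loses to Diaz, Singh — 1 pairwise win.

1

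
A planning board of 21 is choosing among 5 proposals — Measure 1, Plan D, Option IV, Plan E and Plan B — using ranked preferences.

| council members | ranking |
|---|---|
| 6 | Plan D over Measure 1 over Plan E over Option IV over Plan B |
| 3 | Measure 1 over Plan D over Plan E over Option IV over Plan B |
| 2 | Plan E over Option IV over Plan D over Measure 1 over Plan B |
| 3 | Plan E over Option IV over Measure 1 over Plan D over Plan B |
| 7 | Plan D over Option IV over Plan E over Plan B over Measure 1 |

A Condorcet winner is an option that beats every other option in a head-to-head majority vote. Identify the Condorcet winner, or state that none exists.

Pairwise majorities:
Measure 1 vs Plan D: Plan D wins 15–6.
Measure 1 vs Option IV: Option IV, 12–9.
Measure 1 vs Plan E: Plan E wins 12–9.
Measure 1 vs Plan B: Measure 1 wins 14–7.
Plan D vs Option IV: Plan D wins 16–5.
Plan D–Plan E: Plan D 16–5.
Plan D–Plan B: Plan D 21–0.
Option IV–Plan E: Plan E 14–7.
Option IV–Plan B: Option IV 21–0.
Plan E vs Plan B: Plan E, 21–0.
Plan D beats each of Measure 1, Option IV, Plan E, Plan B — Plan D is the Condorcet winner.

Plan D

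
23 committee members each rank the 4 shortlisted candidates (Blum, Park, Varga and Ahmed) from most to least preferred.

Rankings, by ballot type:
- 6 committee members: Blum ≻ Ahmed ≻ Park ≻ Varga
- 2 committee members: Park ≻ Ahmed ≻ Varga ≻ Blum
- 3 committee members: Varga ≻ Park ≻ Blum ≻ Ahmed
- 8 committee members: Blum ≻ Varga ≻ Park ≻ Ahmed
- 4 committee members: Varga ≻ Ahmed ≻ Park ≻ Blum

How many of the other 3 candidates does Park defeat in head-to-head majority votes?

1

Park against each rival (23 committee members):
Park vs Blum: Blum wins 14–9.
Park vs Varga: Park is ranked higher on 6+2 = 8 ballots, Varga on 15. Varga wins 15–8.
Park vs Ahmed: 13 to 10, Park.
Park beats Ahmed; loses to Blum, Varga — 1 pairwise win.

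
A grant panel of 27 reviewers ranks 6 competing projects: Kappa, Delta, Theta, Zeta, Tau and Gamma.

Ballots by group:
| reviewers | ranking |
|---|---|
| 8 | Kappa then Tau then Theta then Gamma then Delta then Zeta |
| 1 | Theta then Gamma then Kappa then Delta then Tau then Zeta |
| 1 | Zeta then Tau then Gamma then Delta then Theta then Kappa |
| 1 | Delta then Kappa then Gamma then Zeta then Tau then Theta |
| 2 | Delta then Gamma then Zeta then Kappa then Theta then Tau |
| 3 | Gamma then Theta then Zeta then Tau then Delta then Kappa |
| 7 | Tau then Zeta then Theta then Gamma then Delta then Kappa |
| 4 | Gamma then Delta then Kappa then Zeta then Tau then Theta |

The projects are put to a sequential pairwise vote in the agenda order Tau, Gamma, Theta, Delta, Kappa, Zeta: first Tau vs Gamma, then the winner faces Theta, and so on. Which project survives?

Kappa

Round 1: Tau vs Gamma — 16–11, Tau advances.
Round 2: Tau vs Theta — 21–6, Tau advances.
Round 3: Tau vs Delta — 19–8, Tau advances.
Round 4: Tau vs Kappa — 11–16, Kappa advances.
Round 5: Kappa vs Zeta — 14–13, Kappa advances.
The agenda winner is Kappa.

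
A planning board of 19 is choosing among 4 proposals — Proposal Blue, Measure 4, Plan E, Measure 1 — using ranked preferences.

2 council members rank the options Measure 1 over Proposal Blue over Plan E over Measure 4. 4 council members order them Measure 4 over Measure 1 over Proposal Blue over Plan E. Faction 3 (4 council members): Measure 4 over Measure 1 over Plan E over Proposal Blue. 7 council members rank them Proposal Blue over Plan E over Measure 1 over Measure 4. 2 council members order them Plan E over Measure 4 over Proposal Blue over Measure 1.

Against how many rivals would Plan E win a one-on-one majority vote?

1

Plan E against each rival (19 council members):
Plan E vs Proposal Blue: 4+2 = 6 for Plan E, 13 for Proposal Blue — Proposal Blue by 13–6.
Plan E vs Measure 4: Plan E preferred on 2+7+2 = 11 ballots; Plan E wins 11–8.
Plan E vs Measure 1: Plan E is ranked higher on 7+2 = 9 ballots, Measure 1 on 10. Measure 1 wins 10–9.
Plan E beats Measure 4; loses to Proposal Blue, Measure 1 — 1 pairwise win.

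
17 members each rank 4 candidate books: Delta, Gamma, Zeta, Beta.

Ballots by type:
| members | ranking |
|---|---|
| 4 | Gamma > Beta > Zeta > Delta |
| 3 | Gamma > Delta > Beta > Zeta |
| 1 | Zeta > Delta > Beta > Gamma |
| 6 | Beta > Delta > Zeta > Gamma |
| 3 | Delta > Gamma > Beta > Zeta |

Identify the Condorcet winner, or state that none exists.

Head-to-head results (17 members):
Delta vs Gamma: Delta preferred on 1+6+3 = 10 ballots; Delta wins 10–7.
Delta vs Zeta: 3+6+3 = 12 for Delta, 5 for Zeta — Delta by 12–5.
Delta vs Beta: Delta preferred on 3+1+3 = 7 ballots; Beta wins 10–7.
Gamma vs Zeta: Gamma is ranked higher on 4+3+3 = 10 ballots, Zeta on 7. Gamma wins 10–7.
Gamma vs Beta: 4+3+3 = 10 for Gamma, 7 for Beta — Gamma by 10–7.
Zeta vs Beta: 1 for Zeta, 16 for Beta — Beta by 16–1.
No book is unbeaten: Delta loses to Beta; Gamma loses to Delta; Zeta loses to Delta; Beta loses to Gamma. In particular Delta > Gamma > Beta > Delta is a majority cycle — no Condorcet winner exists.

none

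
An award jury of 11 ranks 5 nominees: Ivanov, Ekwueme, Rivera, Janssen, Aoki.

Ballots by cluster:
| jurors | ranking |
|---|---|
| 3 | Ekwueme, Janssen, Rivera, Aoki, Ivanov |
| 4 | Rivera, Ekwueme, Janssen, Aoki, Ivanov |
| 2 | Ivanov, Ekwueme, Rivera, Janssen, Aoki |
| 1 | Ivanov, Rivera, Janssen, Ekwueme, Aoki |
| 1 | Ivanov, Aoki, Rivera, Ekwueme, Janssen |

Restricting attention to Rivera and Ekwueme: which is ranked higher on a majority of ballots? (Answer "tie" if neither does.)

Ballots ranking Rivera above Ekwueme: 4 + 1 + 1 = 6.
Ballots ranking Ekwueme above Rivera: 11 − 6 = 5.
Rivera wins the head-to-head 6–5.

Rivera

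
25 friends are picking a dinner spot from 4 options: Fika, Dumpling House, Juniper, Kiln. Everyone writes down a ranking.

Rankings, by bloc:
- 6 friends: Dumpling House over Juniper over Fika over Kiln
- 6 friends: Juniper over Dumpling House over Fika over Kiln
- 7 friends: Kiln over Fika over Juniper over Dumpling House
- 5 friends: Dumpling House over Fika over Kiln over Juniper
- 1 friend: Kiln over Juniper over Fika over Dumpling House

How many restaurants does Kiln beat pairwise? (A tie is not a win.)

Kiln against each rival (25 friends):
Kiln vs Fika: Kiln is ranked higher on 7+1 = 8 ballots, Fika on 17. Fika wins 17–8.
Kiln vs Dumpling House: 8 to 17, Dumpling House.
Kiln vs Juniper: Kiln is ranked higher on 7+5+1 = 13 ballots, Juniper on 12. Kiln wins 13–12.
Kiln beats Juniper; loses to Fika, Dumpling House — 1 pairwise win.

1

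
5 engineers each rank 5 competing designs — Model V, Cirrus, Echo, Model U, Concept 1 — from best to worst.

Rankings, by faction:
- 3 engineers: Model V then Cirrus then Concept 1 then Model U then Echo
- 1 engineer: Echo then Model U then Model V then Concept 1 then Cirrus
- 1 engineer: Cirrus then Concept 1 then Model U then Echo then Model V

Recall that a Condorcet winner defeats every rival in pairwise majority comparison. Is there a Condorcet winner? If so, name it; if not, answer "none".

Model V

Check each pair by majority over 5 ballots:
Model V vs Cirrus: Model V, 4–1.
Model V–Echo: Model V 3–2.
Model V vs Model U: Model V, 3–2.
Model V vs Concept 1: Model V wins 4–1.
Cirrus vs Echo: Cirrus, 4–1.
Cirrus–Model U: Cirrus 4–1.
Cirrus vs Concept 1: Cirrus, 4–1.
Echo vs Model U: Model U wins 4–1.
Echo vs Concept 1: Concept 1 wins 4–1.
Model U–Concept 1: Concept 1 4–1.
Only Model V has no losses; Model V is the Condorcet winner.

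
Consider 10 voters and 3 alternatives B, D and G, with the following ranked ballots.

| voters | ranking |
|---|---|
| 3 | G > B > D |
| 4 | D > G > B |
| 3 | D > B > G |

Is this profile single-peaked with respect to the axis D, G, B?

Axis positions: D=1, G=2, B=3.
Type 1 (peak G at position 2): ranking walks positions 2-3-1, expanding outward from the peak — single-peaked.
Type 2 (peak D at position 1): ranking walks positions 1-2-3, expanding outward from the peak — single-peaked.
Type 3: ranking walks positions 1-3-2; B is ranked above G even though G lies between B and the peak D on the axis — preferences dip and rise again. Not single-peaked.
Type 3 violates single-peakedness, so the profile is not single-peaked on this axis.

no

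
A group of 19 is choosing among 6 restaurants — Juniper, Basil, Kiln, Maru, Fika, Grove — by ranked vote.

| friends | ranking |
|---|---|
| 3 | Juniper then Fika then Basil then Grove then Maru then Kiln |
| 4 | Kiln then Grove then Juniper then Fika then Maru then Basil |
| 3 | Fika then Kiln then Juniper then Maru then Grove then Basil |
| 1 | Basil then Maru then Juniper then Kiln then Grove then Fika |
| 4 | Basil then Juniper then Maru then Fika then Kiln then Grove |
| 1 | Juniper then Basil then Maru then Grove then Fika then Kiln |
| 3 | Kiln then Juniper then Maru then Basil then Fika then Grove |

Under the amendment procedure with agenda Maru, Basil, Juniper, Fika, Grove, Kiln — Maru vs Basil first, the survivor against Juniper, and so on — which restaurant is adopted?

Round 1: Maru vs Basil — 10–9, Maru advances.
Round 2: Maru vs Juniper — 1–18, Juniper advances.
Round 3: Juniper vs Fika — 16–3, Juniper advances.
Round 4: Juniper vs Grove — 15–4, Juniper advances.
Round 5: Juniper vs Kiln — 9–10, Kiln advances.
The agenda winner is Kiln.

Kiln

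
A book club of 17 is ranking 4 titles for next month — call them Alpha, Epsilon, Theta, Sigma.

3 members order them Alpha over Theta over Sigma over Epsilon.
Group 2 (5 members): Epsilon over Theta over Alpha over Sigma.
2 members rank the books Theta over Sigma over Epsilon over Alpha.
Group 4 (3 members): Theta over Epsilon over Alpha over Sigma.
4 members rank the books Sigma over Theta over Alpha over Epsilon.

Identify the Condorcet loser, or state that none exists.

Pairwise majorities:
Alpha vs Epsilon: Alpha preferred on 3+4 = 7 ballots; Epsilon wins 10–7.
Alpha–Theta: Theta 14–3.
Alpha vs Sigma: Alpha preferred on 3+5+3 = 11 ballots; Alpha wins 11–6.
Epsilon vs Theta: 5 for Epsilon, 12 for Theta — Theta by 12–5.
Epsilon–Sigma: Sigma 9–8.
Theta vs Sigma: Theta, 13–4.
Each book has at least one pairwise win (Alpha beats Sigma; Epsilon beats Alpha; Theta beats Alpha; Sigma beats Epsilon) — no Condorcet loser.

none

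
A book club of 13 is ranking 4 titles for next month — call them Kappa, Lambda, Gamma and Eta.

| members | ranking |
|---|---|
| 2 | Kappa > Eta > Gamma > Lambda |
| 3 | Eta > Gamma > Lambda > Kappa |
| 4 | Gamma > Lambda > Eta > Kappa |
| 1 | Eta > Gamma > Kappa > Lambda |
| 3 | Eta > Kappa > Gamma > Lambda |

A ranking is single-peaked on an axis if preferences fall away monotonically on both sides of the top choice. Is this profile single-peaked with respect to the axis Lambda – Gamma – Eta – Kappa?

yes

Axis positions: Lambda=1, Gamma=2, Eta=3, Kappa=4.
Cluster 1 (peak Kappa at position 4): ranking walks positions 4-3-2-1, expanding outward from the peak — single-peaked.
Cluster 2 (peak Eta at position 3): ranking walks positions 3-2-1-4, expanding outward from the peak — single-peaked.
Cluster 3 (peak Gamma at position 2): ranking walks positions 2-1-3-4, expanding outward from the peak — single-peaked.
Cluster 4 (peak Eta at position 3): ranking walks positions 3-2-4-1, expanding outward from the peak — single-peaked.
Cluster 5 (peak Eta at position 3): ranking walks positions 3-4-2-1, expanding outward from the peak — single-peaked.
Every ranking is single-peaked on this axis.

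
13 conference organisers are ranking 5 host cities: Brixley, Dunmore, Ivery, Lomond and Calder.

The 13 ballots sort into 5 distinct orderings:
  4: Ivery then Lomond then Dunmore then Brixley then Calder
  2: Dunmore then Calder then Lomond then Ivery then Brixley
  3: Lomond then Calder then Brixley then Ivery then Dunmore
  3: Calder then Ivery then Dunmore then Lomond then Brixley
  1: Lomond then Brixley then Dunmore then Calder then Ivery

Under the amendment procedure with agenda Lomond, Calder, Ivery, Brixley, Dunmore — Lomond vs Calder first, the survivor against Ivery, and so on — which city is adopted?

Ivery

Round 1: Lomond vs Calder — 8–5, Lomond advances.
Round 2: Lomond vs Ivery — 6–7, Ivery advances.
Round 3: Ivery vs Brixley — 9–4, Ivery advances.
Round 4: Ivery vs Dunmore — 10–3, Ivery advances.
The agenda winner is Ivery.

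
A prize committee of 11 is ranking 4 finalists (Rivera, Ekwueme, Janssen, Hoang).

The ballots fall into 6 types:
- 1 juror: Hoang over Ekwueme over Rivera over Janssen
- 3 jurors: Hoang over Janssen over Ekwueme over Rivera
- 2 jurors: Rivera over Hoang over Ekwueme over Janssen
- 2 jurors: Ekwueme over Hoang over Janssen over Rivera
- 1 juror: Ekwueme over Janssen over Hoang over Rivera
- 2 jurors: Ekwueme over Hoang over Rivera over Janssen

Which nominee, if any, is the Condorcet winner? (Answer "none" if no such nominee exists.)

Hoang

Pairwise majorities:
Rivera vs Ekwueme: Ekwueme, 9–2.
Rivera vs Janssen: Janssen, 6–5.
Rivera vs Hoang: Hoang, 9–2.
Ekwueme vs Janssen: Ekwueme wins 8–3.
Ekwueme–Hoang: Hoang 6–5.
Janssen vs Hoang: Hoang wins 10–1.
Only Hoang has no losses; Hoang is the Condorcet winner.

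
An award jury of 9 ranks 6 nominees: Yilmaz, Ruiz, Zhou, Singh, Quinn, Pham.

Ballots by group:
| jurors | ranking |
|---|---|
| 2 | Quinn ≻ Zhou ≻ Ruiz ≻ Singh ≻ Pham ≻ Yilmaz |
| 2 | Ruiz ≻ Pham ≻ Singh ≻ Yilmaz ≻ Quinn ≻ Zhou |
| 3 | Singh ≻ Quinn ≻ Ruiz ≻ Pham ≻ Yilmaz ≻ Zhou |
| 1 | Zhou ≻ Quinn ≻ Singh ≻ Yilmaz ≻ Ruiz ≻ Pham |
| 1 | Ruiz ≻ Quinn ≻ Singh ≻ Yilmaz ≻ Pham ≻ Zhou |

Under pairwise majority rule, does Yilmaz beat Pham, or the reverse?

Pham

Ballots ranking Yilmaz above Pham: 1 + 1 = 2.
Ballots ranking Pham above Yilmaz: 9 − 2 = 7.
Pham wins the head-to-head 7–2.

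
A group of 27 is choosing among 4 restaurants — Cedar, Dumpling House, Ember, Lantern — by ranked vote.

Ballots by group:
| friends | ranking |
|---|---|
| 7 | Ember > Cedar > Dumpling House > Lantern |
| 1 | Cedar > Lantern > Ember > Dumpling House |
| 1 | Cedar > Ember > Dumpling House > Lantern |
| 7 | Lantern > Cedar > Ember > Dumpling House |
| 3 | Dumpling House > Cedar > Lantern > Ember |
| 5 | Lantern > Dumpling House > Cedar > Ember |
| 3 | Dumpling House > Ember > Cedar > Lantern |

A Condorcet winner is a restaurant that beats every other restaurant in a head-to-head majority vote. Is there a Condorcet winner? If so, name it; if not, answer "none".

Cedar

Check each pair by majority over 27 ballots:
Cedar vs Dumpling House: 16 to 11, Cedar.
Cedar vs Ember: Cedar wins 17–10.
Cedar vs Lantern: 15 to 12, Cedar.
Dumpling House vs Ember: Ember, 16–11.
Dumpling House–Lantern: Dumpling House 14–13.
Ember vs Lantern: Ember preferred on 7+1+3 = 11 ballots; Lantern wins 16–11.
Cedar defeats every rival head-to-head and is the Condorcet winner.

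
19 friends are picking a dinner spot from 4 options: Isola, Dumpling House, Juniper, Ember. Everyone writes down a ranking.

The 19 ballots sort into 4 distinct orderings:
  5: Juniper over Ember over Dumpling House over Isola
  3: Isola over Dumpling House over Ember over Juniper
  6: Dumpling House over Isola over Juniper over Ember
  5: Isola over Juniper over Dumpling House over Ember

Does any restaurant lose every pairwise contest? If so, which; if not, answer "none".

Ember

Head-to-head results (19 friends):
Isola–Dumpling House: Dumpling House 11–8.
Isola–Juniper: Isola 14–5.
Isola vs Ember: Isola wins 14–5.
Dumpling House vs Juniper: Juniper, 10–9.
Dumpling House–Ember: Dumpling House 14–5.
Juniper–Ember: Juniper 16–3.
Ember is beaten in every head-to-head and is the Condorcet loser.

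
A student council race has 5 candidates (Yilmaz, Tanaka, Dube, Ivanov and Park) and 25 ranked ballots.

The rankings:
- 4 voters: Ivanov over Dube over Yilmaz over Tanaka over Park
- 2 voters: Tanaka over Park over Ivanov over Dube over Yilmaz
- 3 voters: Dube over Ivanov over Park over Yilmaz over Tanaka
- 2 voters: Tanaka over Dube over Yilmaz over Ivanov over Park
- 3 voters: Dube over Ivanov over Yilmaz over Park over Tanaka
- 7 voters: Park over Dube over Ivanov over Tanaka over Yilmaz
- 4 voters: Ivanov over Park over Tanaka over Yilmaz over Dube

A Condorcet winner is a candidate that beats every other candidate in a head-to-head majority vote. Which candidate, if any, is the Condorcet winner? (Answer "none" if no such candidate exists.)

Head-to-head results (25 voters):
Yilmaz vs Tanaka: Yilmaz preferred on 4+3+3 = 10 ballots; Tanaka wins 15–10.
Yilmaz vs Dube: Dube, 21–4.
Yilmaz vs Ivanov: Ivanov, 23–2.
Yilmaz vs Park: Yilmaz is ranked higher on 4+2+3 = 9 ballots, Park on 16. Park wins 16–9.
Tanaka vs Dube: Dube, 17–8.
Tanaka vs Ivanov: Ivanov, 21–4.
Tanaka vs Park: 8 to 17, Park.
Dube vs Ivanov: Dube is ranked higher on 3+2+3+7 = 15 ballots, Ivanov on 10. Dube wins 15–10.
Dube vs Park: Park, 13–12.
Ivanov vs Park: Ivanov, 16–9.
No candidate is unbeaten: Yilmaz loses to Tanaka; Tanaka loses to Dube; Dube loses to Park; Ivanov loses to Dube; Park loses to Ivanov. In particular Dube beats Ivanov beats Park beats Dube is a majority cycle — no Condorcet winner exists.

none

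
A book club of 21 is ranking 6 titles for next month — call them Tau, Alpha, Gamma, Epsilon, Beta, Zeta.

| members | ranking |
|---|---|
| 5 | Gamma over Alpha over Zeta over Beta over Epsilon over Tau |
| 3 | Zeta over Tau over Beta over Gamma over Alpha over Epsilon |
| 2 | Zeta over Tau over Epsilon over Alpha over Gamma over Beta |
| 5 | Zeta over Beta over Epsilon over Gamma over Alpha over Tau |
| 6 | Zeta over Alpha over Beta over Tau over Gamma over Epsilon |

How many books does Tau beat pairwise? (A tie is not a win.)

Tau against each rival (21 members):
Tau vs Alpha: Tau preferred on 3+2 = 5 ballots; Alpha wins 16–5.
Tau–Gamma: Tau 11–10.
Tau vs Epsilon: Tau wins 11–10.
Tau–Beta: Beta 16–5.
Tau–Zeta: Zeta 21–0.
Tau beats Gamma, Epsilon; loses to Alpha, Beta, Zeta — 2 pairwise wins.

2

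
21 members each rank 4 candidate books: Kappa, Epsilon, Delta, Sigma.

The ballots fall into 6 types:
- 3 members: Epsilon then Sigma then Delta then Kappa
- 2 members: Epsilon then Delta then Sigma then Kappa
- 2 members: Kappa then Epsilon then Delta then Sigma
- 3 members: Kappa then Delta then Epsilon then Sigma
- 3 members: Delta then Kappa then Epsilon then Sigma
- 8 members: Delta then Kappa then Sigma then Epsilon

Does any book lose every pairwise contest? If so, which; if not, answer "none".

Pairwise majorities:
Kappa–Epsilon: Kappa 16–5.
Kappa–Delta: Delta 16–5.
Kappa vs Sigma: Kappa wins 16–5.
Epsilon–Delta: Delta 14–7.
Epsilon vs Sigma: 13 to 8, Epsilon.
Delta–Sigma: Delta 18–3.
Sigma loses to every other book — it is the Condorcet loser.

Sigma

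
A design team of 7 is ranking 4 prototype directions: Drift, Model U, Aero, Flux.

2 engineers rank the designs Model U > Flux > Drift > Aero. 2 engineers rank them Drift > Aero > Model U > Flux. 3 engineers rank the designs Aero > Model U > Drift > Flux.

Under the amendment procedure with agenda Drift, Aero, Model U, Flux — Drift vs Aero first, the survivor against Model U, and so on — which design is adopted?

Round 1: Drift vs Aero — 4–3, Drift advances.
Round 2: Drift vs Model U — 2–5, Model U advances.
Round 3: Model U vs Flux — 7–0, Model U advances.
The agenda winner is Model U.

Model U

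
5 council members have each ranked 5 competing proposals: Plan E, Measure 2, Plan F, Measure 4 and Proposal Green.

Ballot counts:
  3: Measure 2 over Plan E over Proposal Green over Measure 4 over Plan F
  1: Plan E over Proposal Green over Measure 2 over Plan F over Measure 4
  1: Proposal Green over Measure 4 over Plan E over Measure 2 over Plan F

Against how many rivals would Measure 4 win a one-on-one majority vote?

1

Measure 4 against each rival (5 council members):
Measure 4 vs Plan E: Measure 4 is ranked higher on 1 ballot, Plan E on 4. Plan E wins 4–1.
Measure 4 vs Measure 2: Measure 4 is ranked higher on 1 ballot, Measure 2 on 4. Measure 2 wins 4–1.
Measure 4–Plan F: Measure 4 4–1.
Measure 4–Proposal Green: Proposal Green 5–0.
Measure 4 beats Plan F; loses to Plan E, Measure 2, Proposal Green — 1 pairwise win.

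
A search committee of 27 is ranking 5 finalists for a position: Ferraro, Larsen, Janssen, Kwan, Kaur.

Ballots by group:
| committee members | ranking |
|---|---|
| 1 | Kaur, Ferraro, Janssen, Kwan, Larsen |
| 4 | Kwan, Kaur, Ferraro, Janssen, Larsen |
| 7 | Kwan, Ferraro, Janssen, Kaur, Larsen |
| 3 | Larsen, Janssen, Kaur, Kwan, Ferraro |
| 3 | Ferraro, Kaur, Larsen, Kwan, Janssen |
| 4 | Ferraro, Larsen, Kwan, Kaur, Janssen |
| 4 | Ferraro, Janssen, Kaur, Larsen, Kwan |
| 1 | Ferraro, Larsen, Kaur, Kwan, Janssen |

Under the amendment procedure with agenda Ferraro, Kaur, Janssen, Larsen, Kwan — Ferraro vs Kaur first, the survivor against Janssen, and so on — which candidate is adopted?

Round 1: Ferraro vs Kaur — 19–8, Ferraro advances.
Round 2: Ferraro vs Janssen — 24–3, Ferraro advances.
Round 3: Ferraro vs Larsen — 24–3, Ferraro advances.
Round 4: Ferraro vs Kwan — 13–14, Kwan advances.
The agenda winner is Kwan.

Kwan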